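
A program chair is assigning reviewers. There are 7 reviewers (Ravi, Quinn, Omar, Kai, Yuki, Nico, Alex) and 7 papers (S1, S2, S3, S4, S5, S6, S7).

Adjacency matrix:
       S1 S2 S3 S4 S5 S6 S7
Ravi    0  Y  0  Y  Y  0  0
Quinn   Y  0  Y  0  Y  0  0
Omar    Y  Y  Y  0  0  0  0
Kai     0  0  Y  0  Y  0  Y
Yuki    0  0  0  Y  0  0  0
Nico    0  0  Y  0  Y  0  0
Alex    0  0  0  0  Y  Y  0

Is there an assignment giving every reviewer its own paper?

Yes

One maximum matching: Ravi–S5, Quinn–S1, Omar–S2, Kai–S7, Yuki–S4, Nico–S3, Alex–S6.
Every reviewer is matched, so this is a perfect matching.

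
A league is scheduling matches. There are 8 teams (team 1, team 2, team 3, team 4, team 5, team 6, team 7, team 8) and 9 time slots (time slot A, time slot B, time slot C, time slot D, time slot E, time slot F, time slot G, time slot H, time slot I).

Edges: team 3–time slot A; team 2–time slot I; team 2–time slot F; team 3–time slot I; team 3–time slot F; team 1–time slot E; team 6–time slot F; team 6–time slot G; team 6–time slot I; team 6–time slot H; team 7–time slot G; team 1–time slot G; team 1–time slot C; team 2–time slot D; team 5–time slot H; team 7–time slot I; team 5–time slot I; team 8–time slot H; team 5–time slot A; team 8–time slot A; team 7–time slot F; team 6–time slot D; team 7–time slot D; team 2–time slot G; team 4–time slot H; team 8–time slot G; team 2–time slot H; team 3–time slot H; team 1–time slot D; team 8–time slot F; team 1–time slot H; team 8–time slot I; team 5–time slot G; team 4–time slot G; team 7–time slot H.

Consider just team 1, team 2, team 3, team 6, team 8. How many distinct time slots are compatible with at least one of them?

The union of neighbours of {team 1, team 2, team 3, team 6, team 8} is {time slot A, time slot C, time slot D, time slot E, time slot F, time slot G, time slot H, time slot I}, which has 8 elements.
Since |N(S)| = 8 ≥ |S| = 5, Hall's condition holds for this subset.

8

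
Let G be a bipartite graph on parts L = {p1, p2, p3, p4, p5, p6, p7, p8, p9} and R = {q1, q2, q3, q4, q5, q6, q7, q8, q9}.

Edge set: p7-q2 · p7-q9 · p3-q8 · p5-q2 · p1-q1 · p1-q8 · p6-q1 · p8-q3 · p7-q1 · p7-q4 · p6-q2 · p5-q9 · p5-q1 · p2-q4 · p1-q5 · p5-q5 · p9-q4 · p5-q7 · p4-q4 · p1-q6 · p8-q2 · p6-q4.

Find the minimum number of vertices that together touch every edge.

A maximum matching has 7 edges (e.g. p1–q6, p2–q4, p3–q8, p5–q7, p6–q1, p7–q9, p8–q2).
By König's theorem the minimum vertex cover has the same size. One such cover is {p1, p3, p5, p6, p7, p8, q4}.

7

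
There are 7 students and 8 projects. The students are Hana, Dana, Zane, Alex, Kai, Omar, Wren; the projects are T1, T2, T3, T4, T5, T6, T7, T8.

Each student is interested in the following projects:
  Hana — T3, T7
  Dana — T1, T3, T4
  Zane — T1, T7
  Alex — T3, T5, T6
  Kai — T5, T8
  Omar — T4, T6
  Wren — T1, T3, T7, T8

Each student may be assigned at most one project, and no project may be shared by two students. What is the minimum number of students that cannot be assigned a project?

For example, pair Hana-T3, Dana-T1, Zane-T7, Alex-T6, Kai-T5, Omar-T4, Wren-T8.
All 7 students are matched, so no larger matching exists.
That matches 7 of the 7, leaving 0 unmatched; no matching can do better.

0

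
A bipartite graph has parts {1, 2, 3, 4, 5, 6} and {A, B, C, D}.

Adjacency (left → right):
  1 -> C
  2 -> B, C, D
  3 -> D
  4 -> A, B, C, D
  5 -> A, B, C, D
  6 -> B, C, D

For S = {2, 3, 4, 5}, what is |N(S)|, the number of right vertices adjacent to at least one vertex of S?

4

The union of neighbours of {2, 3, 4, 5} is {A, B, C, D}, which has 4 elements.
Since |N(S)| = 4 ≥ |S| = 4, Hall's condition holds for this subset.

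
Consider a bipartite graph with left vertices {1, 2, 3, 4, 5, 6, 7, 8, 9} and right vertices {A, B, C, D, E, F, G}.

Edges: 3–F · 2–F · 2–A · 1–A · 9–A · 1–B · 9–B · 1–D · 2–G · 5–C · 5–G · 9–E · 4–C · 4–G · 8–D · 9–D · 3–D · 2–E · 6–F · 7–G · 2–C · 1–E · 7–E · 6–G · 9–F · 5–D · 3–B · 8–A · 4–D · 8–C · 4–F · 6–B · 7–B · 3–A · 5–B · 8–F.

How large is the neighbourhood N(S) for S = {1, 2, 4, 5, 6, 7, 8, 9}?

The union of neighbours of {1, 2, 4, 5, 6, 7, 8, 9} is {A, B, C, D, E, F, G}, which has 7 elements.
Since |N(S)| = 7 < |S| = 8, Hall's condition fails for this subset.

7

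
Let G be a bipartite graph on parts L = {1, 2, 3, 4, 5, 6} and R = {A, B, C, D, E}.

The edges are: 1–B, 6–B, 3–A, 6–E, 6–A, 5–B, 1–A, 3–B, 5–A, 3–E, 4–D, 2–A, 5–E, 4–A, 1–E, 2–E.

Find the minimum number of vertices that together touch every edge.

4

{4, A, B, E} is a vertex cover of size 4: every edge has an endpoint in this set.
No smaller cover exists because 1–E, 2–A, 3–B, 4–D is a matching of size 4, and a cover must include an endpoint of each of these disjoint edges (König's theorem).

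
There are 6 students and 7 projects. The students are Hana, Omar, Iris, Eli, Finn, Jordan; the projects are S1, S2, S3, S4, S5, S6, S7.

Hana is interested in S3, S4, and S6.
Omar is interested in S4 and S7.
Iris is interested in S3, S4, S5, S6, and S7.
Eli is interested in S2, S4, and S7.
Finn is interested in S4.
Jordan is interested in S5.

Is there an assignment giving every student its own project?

For example, pair Hana-S3, Omar-S7, Iris-S6, Eli-S2, Finn-S4, Jordan-S5.
All 6 students are covered.

Yes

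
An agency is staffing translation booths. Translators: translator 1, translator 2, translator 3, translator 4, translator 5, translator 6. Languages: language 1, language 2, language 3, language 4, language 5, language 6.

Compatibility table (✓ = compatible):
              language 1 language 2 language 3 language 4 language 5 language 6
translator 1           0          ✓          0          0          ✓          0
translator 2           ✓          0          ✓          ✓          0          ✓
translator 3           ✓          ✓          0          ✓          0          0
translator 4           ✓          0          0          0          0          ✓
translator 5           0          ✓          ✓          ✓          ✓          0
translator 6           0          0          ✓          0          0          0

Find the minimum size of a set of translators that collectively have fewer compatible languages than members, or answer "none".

none

A matching saturating every translator exists, for instance translator 1→language 5, translator 2→language 4, translator 3→language 1, translator 4→language 6, translator 5→language 2, translator 6→language 3.
By Hall's marriage theorem, this means |N(S)| ≥ |S| for every subset S, so no violating subset exists.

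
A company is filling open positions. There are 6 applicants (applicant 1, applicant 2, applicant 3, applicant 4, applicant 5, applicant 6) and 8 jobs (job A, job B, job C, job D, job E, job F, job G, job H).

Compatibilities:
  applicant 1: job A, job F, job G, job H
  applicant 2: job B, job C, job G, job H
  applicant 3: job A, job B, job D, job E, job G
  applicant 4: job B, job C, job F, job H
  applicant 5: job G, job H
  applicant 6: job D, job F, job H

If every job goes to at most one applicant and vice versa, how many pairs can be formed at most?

A valid assignment of size 6: applicant 1→job A, applicant 2→job B, applicant 3→job D, applicant 4→job F, applicant 5→job G, applicant 6→job H.
All 6 applicants are matched, so no larger matching exists.

6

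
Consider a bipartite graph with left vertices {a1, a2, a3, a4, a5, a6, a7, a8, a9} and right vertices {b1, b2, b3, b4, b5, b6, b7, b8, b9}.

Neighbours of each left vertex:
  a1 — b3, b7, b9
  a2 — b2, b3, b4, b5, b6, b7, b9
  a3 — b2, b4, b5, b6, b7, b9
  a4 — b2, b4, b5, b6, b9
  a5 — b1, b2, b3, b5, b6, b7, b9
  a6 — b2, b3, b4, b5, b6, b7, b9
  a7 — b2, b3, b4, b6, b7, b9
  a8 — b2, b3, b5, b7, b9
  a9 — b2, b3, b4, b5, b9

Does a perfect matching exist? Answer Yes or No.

No

The set {a1, a2, a3, a4, a6, a7, a8, a9} has only 7 neighbours ({b2, b3, b4, b5, b6, b7, b9}), so by Hall's theorem at most 8 of the 9 left vertices can be matched.
Hence no matching covers every left vertex.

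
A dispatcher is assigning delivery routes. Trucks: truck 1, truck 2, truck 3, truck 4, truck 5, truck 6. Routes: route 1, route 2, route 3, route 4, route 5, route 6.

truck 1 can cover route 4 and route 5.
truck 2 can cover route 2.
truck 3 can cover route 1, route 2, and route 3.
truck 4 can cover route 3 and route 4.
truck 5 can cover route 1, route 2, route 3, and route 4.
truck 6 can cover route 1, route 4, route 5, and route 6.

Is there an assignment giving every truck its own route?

A valid assignment of size 6: truck 1→route 5, truck 2→route 2, truck 3→route 1, truck 4→route 3, truck 5→route 4, truck 6→route 6.
All 6 trucks are covered.

Yes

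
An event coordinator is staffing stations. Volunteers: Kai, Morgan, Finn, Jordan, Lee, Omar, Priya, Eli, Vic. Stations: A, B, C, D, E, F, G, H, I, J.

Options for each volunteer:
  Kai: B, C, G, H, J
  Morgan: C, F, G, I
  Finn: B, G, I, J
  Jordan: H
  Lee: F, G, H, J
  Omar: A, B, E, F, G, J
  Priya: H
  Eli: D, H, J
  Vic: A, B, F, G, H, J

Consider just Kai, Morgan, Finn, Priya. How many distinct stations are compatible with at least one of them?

7

The union of neighbours of {Kai, Morgan, Finn, Priya} is {B, C, F, G, H, I, J}, which has 7 elements.
Since |N(S)| = 7 ≥ |S| = 4, Hall's condition holds for this subset.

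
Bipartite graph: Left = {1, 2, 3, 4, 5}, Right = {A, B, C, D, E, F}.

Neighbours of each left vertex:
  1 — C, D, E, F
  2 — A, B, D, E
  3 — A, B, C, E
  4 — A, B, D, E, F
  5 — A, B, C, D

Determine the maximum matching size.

5

A valid assignment of size 5: 1–C, 2–D, 3–E, 4–A, 5–B.
This saturates every left vertex, so 5 is the maximum.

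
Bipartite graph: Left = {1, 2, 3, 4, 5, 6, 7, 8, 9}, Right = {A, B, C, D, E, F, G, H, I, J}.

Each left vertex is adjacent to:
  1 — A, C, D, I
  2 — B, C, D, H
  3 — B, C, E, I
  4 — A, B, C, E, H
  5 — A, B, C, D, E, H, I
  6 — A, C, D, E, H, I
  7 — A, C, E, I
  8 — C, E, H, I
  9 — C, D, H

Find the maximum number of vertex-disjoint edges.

7

One maximum matching: 1→C, 2→B, 3→E, 4→H, 5→A, 6→D, 7→I.
The set {1, 2, 3, 4, 5, 6, 7, 8, 9} has only 7 neighbours ({A, B, C, D, E, H, I}), so by Hall's theorem at most 7 of the 9 left vertices can be matched.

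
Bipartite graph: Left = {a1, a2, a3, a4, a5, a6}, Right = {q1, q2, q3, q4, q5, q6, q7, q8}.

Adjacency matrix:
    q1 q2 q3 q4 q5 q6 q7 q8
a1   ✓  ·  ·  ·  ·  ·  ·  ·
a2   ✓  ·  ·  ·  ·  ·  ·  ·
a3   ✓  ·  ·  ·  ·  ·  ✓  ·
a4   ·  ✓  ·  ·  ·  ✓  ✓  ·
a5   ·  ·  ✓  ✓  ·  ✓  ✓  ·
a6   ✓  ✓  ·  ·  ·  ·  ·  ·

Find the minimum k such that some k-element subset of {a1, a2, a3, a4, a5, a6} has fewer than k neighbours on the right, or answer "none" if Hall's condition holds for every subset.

Take S = {a1, a2}. Its neighbourhood is {q1}, so |N(S)| = 1 < |S| = 2.
No single vertex violates Hall's condition since each has at least one neighbour, so 2 is the minimum.

2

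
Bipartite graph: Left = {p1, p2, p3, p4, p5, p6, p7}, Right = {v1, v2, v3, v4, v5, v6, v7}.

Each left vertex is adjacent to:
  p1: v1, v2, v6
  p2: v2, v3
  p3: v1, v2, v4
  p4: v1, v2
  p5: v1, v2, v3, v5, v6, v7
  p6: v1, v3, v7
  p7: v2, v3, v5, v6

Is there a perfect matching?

One maximum matching: p1→v6, p2→v3, p3→v4, p4→v1, p5→v5, p6→v7, p7→v2.
Every left vertex is matched, so this is a perfect matching.

Yes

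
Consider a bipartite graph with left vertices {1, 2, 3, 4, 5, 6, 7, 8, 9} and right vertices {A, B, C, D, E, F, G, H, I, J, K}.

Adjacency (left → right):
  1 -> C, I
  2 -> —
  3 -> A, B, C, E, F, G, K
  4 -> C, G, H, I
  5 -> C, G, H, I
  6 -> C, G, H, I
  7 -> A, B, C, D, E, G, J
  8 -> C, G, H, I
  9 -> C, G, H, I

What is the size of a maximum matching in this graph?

6

One maximum matching: 1-I, 3-A, 4-H, 5-G, 6-C, 7-J.
The set {1, 2, 4, 5, 6, 8, 9} has only 4 neighbours ({C, G, H, I}), so by Hall's theorem at most 6 of the 9 left vertices can be matched.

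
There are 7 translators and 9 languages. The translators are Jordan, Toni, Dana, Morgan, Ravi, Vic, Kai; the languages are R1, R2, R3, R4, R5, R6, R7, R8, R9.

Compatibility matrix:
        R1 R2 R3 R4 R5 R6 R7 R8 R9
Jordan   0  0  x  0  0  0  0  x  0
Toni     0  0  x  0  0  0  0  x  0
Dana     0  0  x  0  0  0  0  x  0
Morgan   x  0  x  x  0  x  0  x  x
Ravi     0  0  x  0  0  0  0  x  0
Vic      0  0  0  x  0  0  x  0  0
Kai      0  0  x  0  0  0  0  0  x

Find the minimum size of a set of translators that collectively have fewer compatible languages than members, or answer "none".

3

Take S = {Jordan, Toni, Dana}. Its neighbourhood is {R3, R8}, so |N(S)| = 2 < |S| = 3.
Every subset of size less than 3 has at least as many neighbours as members, so 3 is the minimum.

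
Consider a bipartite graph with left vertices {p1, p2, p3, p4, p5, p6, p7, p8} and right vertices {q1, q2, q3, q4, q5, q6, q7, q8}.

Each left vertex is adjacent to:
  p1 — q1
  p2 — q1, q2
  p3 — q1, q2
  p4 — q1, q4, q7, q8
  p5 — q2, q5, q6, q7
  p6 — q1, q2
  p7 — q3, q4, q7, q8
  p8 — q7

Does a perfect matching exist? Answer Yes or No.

No

The set {p1, p2, p3, p6} has only 2 neighbours ({q1, q2}), so by Hall's theorem at most 6 of the 8 left vertices can be matched.
Hence no matching covers every left vertex.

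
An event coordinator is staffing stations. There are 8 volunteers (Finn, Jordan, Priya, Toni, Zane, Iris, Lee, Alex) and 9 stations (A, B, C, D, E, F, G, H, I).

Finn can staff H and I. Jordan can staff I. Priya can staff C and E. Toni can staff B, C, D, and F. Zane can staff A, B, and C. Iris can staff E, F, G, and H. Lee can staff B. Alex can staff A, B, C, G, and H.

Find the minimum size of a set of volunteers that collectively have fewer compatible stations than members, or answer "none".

A matching saturating every volunteer exists, for instance Finn→H, Jordan→I, Priya→C, Toni→F, Zane→A, Iris→E, Lee→B, Alex→G.
By Hall's marriage theorem, this means |N(S)| ≥ |S| for every subset S, so no violating subset exists.

none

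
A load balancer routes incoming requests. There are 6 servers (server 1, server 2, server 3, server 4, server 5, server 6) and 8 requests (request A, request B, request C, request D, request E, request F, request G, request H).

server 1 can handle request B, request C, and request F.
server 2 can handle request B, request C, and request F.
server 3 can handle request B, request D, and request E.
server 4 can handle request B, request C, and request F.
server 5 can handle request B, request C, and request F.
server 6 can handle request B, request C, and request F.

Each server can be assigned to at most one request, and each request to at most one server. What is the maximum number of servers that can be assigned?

For example, pair server 1–request B, server 2–request C, server 3–request D, server 4–request F.
The set {server 1, server 2, server 4, server 5, server 6} has only 3 neighbours ({request B, request C, request F}), so by Hall's theorem at most 4 of the 6 servers can be matched.

4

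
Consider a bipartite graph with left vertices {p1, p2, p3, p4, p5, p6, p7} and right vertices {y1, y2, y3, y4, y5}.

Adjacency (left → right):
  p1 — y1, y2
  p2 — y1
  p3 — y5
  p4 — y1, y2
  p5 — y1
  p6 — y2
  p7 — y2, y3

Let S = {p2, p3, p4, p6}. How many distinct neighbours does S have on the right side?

The union of neighbours of {p2, p3, p4, p6} is {y1, y2, y5}, which has 3 elements.
Since |N(S)| = 3 < |S| = 4, Hall's condition fails for this subset.

3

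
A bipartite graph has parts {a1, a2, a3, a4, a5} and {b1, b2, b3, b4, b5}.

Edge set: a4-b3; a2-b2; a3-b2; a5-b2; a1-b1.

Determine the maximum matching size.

3

A valid assignment of size 3: a1-b1, a2-b2, a4-b3.
The set {a2, a3, a5} has only 1 neighbour ({b2}), so by Hall's theorem at most 3 of the 5 left vertices can be matched.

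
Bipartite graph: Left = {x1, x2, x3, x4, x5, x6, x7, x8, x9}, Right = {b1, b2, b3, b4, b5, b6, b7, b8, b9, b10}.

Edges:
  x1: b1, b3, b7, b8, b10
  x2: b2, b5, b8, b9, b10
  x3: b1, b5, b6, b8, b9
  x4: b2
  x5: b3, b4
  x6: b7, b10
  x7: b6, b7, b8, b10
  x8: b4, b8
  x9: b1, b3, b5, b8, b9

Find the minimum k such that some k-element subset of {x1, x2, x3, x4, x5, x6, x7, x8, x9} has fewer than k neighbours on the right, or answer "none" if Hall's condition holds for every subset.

none

A matching saturating every left vertex exists, for instance x1→b7, x2→b5, x3→b6, x4→b2, x5→b3, x6→b10, x7→b8, x8→b4, x9→b1.
By Hall's marriage theorem, this means |N(S)| ≥ |S| for every subset S, so no violating subset exists.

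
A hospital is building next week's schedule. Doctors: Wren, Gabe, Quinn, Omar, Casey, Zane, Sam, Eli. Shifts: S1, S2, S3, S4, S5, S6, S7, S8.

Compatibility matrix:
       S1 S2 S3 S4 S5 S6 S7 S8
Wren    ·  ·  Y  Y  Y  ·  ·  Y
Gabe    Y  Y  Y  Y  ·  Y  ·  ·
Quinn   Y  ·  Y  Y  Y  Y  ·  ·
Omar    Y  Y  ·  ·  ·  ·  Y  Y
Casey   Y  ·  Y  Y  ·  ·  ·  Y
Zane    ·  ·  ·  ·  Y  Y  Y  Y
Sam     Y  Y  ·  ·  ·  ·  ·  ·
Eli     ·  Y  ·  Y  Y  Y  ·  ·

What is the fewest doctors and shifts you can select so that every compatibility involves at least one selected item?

8

The 8 edges Wren–S3, Gabe–S6, Quinn–S5, Omar–S8, Casey–S4, Zane–S7, Sam–S1, Eli–S2 form a matching, so any vertex cover needs at least 8 vertices (one per matched edge).
Conversely {Wren, Gabe, Quinn, Omar, Casey, Zane, Sam, Eli} meets every edge and has exactly 8 vertices, so 8 is optimal.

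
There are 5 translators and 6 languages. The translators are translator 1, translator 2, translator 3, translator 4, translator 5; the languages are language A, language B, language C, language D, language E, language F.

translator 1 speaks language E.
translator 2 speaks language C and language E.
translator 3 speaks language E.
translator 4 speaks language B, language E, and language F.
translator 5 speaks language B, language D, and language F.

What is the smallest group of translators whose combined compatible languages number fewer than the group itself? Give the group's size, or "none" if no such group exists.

2

Take S = {translator 1, translator 3}. Its neighbourhood is {language E}, so |N(S)| = 1 < |S| = 2.
No single vertex violates Hall's condition since each has at least one neighbour, so 2 is the minimum.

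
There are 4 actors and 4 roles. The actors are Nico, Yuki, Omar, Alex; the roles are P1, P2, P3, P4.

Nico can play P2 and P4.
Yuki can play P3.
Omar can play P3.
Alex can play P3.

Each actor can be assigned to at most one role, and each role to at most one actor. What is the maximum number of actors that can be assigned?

For example, pair Nico-P4, Yuki-P3.
The set {Yuki, Omar, Alex} has only 1 neighbour ({P3}), so by Hall's theorem at most 2 of the 4 actors can be matched.

2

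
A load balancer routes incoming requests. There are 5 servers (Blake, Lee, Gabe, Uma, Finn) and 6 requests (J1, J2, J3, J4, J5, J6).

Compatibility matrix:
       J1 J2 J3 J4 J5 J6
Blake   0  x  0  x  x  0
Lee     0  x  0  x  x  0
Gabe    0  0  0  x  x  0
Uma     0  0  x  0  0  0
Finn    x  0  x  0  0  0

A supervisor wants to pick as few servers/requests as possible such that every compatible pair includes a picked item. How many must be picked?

5

A maximum matching has 5 edges (e.g. Blake–J4, Lee–J2, Gabe–J5, Uma–J3, Finn–J1).
By König's theorem the minimum vertex cover has the same size. One such cover is {Blake, Lee, Gabe, Uma, Finn}.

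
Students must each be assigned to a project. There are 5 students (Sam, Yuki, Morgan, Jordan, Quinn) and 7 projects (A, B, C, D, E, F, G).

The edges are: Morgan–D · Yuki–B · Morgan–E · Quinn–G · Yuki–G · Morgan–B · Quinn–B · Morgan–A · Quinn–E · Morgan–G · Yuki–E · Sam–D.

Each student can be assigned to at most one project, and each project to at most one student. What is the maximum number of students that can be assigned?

One maximum matching: Sam→D, Yuki→E, Morgan→G, Quinn→B.
The set {Jordan} has only 0 neighbours (∅), so by Hall's theorem at most 4 of the 5 students can be matched.

4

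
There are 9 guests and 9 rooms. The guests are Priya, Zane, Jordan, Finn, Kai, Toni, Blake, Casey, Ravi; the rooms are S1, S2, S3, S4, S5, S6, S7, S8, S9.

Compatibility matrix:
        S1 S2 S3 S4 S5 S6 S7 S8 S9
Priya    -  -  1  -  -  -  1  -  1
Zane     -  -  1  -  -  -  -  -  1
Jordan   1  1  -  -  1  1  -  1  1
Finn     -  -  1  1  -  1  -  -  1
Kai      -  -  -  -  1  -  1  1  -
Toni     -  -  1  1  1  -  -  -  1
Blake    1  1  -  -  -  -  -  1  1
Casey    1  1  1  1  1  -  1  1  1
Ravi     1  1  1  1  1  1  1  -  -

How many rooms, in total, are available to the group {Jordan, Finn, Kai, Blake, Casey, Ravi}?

9

The union of neighbours of {Jordan, Finn, Kai, Blake, Casey, Ravi} is {S1, S2, S3, S4, S5, S6, S7, S8, S9}, which has 9 elements.
Since |N(S)| = 9 ≥ |S| = 6, Hall's condition holds for this subset.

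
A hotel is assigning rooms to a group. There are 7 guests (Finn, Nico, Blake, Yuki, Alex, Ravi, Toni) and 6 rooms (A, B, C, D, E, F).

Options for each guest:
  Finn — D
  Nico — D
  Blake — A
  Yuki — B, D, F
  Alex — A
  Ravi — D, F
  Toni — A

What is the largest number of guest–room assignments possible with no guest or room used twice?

4

One maximum matching: Finn–D, Blake–A, Yuki–B, Ravi–F.
The set {Finn, Nico, Blake, Alex, Toni} has only 2 neighbours ({A, D}), so by Hall's theorem at most 4 of the 7 guests can be matched.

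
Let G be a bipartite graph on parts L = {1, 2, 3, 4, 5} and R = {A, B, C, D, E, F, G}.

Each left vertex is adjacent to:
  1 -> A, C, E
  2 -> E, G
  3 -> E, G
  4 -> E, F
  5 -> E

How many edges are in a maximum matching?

4

For example, pair 1-C, 2-G, 3-E, 4-F.
The set {2, 3, 5} has only 2 neighbours ({E, G}), so by Hall's theorem at most 4 of the 5 left vertices can be matched.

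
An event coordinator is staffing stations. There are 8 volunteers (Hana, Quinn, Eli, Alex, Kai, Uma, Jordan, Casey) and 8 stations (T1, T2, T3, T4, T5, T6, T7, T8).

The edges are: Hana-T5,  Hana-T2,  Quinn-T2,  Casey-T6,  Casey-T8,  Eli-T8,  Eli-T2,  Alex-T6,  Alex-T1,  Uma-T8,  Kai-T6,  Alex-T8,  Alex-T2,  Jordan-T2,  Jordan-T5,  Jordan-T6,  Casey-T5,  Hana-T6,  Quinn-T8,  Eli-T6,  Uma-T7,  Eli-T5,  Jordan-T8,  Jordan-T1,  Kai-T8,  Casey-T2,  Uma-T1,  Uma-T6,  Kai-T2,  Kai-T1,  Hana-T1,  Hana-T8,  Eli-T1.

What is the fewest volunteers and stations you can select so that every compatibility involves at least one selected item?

A maximum matching has 6 edges (e.g. Hana–T5, Quinn–T8, Eli–T1, Alex–T6, Kai–T2, Uma–T7).
By König's theorem the minimum vertex cover has the same size. One such cover is {Uma, T1, T2, T5, T6, T8}.

6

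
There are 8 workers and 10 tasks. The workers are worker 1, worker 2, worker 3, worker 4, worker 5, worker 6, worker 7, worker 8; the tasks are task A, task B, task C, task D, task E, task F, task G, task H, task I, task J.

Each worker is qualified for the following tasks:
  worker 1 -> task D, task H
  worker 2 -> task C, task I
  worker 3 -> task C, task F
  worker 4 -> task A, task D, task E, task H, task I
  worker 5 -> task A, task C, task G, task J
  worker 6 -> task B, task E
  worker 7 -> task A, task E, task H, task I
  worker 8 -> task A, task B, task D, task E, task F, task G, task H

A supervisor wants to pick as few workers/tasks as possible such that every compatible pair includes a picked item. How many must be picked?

8

{worker 1, worker 2, worker 3, worker 4, worker 5, worker 6, worker 7, worker 8} is a vertex cover of size 8: every edge has an endpoint in this set.
No smaller cover exists because worker 1–task H, worker 2–task I, worker 3–task F, worker 4–task D, worker 5–task G, worker 6–task B, worker 7–task E, worker 8–task A is a matching of size 8, and a cover must include an endpoint of each of these disjoint edges (König's theorem).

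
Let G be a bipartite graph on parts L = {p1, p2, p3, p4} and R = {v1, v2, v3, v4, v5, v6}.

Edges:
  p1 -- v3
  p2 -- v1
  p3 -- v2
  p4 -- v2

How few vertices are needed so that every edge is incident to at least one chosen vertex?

{p1, p2, v2} is a vertex cover of size 3: every edge has an endpoint in this set.
No smaller cover exists because p1–v3, p2–v1, p3–v2 is a matching of size 3, and a cover must include an endpoint of each of these disjoint edges (König's theorem).

3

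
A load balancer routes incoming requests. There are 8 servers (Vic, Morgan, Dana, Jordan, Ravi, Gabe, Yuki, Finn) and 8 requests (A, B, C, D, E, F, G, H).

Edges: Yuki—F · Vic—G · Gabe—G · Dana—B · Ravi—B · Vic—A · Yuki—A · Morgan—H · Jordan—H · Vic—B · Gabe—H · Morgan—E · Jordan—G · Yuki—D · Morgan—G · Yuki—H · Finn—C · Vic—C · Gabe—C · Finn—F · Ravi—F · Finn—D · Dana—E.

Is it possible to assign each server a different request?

For example, pair Vic→A, Morgan→G, Dana→E, Jordan→H, Ravi→B, Gabe→C, Yuki→D, Finn→F.
Every server is matched, so this is a perfect matching.

Yes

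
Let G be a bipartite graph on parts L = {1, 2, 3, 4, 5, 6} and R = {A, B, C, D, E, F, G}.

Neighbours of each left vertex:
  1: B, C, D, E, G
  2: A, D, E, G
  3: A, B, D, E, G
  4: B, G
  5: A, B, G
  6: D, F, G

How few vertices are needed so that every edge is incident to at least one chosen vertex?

6

A maximum matching has 6 edges (e.g. 1–E, 2–D, 3–A, 4–G, 5–B, 6–F).
By König's theorem the minimum vertex cover has the same size. One such cover is {1, 2, 3, 4, 5, 6}.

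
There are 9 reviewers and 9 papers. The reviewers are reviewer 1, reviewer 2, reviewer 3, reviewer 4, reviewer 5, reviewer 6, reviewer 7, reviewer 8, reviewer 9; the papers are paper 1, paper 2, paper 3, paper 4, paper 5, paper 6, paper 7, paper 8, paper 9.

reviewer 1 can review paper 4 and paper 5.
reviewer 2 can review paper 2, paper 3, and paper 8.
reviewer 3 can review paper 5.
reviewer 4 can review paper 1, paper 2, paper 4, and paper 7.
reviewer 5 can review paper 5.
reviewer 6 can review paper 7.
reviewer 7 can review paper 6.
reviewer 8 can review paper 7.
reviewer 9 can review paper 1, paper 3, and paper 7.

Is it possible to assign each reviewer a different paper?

No

The set {reviewer 3, reviewer 5, reviewer 6, reviewer 8} has only 2 neighbours ({paper 5, paper 7}), so by Hall's theorem at most 7 of the 9 reviewers can be matched.
Hence no matching covers every reviewer.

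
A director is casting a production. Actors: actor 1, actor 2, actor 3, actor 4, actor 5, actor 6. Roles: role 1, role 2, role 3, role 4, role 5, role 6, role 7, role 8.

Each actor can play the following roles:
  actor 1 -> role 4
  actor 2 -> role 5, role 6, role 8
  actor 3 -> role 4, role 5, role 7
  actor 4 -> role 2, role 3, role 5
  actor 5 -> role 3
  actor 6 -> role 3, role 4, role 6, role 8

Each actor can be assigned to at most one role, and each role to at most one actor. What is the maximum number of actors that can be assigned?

For example, pair actor 1–role 4, actor 2–role 5, actor 3–role 7, actor 4–role 2, actor 5–role 3, actor 6–role 8.
All 6 actors are matched, so no larger matching exists.

6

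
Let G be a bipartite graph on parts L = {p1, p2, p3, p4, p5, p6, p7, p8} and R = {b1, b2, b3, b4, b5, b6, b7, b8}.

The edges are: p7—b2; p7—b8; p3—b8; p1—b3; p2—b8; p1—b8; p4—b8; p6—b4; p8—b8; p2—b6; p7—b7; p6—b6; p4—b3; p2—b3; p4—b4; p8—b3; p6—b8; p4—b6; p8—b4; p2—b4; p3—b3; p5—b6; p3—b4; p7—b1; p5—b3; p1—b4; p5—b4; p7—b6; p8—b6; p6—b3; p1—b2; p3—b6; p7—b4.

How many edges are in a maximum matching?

One maximum matching: p1-b2, p2-b4, p3-b6, p4-b8, p5-b3, p7-b7.
The set {p2, p3, p4, p5, p6, p8} has only 4 neighbours ({b3, b4, b6, b8}), so by Hall's theorem at most 6 of the 8 left vertices can be matched.

6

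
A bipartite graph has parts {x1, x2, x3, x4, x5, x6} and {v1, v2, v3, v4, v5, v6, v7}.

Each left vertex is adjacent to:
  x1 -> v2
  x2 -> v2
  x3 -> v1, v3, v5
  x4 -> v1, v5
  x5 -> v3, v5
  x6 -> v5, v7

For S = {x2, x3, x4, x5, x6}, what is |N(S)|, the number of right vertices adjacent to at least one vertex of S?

5

The union of neighbours of {x2, x3, x4, x5, x6} is {v1, v2, v3, v5, v7}, which has 5 elements.
Since |N(S)| = 5 ≥ |S| = 5, Hall's condition holds for this subset.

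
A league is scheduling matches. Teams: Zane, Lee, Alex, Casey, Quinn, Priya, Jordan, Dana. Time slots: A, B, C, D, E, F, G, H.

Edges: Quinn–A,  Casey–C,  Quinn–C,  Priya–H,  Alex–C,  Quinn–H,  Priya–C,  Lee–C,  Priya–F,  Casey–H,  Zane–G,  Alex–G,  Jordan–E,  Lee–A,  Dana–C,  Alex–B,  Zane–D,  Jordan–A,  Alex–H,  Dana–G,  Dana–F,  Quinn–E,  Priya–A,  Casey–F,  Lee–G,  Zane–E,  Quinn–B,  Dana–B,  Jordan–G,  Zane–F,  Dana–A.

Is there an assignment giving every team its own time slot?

A valid assignment of size 8: Zane-D, Lee-C, Alex-B, Casey-F, Quinn-A, Priya-H, Jordan-E, Dana-G.
Every team is matched, so this is a perfect matching.

Yes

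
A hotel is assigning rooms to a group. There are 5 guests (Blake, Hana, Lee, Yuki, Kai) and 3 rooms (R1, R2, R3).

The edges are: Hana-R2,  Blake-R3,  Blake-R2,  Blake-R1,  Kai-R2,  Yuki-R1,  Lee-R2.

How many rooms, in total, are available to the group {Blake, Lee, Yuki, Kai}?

3

The union of neighbours of {Blake, Lee, Yuki, Kai} is {R1, R2, R3}, which has 3 elements.
Since |N(S)| = 3 < |S| = 4, Hall's condition fails for this subset.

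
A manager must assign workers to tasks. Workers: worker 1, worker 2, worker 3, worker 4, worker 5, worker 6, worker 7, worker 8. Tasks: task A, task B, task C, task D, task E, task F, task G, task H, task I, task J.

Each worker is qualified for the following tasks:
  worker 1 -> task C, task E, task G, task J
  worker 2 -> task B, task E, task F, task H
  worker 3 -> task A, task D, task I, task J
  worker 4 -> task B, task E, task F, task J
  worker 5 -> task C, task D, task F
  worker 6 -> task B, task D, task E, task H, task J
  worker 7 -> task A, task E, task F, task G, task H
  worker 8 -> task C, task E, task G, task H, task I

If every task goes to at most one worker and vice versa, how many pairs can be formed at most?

8

For example, pair worker 1→task E, worker 2→task H, worker 3→task J, worker 4→task B, worker 5→task F, worker 6→task D, worker 7→task A, worker 8→task I.
All 8 workers are matched, so no larger matching exists.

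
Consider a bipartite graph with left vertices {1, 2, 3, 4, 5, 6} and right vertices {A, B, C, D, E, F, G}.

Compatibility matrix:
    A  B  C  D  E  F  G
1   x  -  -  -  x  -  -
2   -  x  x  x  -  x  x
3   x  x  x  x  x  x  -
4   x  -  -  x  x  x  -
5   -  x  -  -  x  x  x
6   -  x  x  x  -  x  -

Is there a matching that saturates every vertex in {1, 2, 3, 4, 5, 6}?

A valid assignment of size 6: 1–A, 2–G, 3–F, 4–D, 5–E, 6–B.
Every left vertex is matched, so this matching saturates all of them.

Yes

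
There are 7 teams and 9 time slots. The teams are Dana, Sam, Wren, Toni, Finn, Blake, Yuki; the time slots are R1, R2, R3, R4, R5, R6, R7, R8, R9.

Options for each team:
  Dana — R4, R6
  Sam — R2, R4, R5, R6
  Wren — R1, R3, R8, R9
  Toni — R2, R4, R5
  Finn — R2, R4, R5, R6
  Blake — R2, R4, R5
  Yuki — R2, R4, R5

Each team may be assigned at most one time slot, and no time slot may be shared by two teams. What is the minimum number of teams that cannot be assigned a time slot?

2

A valid assignment of size 5: Dana-R6, Sam-R2, Wren-R8, Toni-R5, Finn-R4.
The set {Dana, Sam, Toni, Finn, Blake, Yuki} has only 4 neighbours ({R2, R4, R5, R6}), so by Hall's theorem at most 5 of the 7 teams can be matched.
That matches 5 of the 7, leaving 2 unmatched; no matching can do better.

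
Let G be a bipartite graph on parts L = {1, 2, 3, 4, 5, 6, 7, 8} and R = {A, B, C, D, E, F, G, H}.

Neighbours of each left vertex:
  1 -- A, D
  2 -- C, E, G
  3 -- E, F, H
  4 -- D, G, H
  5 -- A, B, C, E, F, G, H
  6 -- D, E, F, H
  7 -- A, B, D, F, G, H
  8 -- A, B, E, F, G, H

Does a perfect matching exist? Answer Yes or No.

Yes

A valid assignment of size 8: 1-D, 2-C, 3-F, 4-H, 5-B, 6-E, 7-A, 8-G.
All 8 left vertices are covered.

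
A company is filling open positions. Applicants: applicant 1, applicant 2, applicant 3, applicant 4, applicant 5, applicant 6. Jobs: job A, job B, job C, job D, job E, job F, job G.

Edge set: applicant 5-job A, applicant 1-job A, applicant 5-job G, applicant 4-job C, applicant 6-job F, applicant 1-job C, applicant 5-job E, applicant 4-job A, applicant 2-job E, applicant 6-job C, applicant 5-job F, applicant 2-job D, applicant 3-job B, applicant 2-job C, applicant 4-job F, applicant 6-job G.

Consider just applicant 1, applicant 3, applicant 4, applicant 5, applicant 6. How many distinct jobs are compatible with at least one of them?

6

The union of neighbours of {applicant 1, applicant 3, applicant 4, applicant 5, applicant 6} is {job A, job B, job C, job E, job F, job G}, which has 6 elements.
Since |N(S)| = 6 ≥ |S| = 5, Hall's condition holds for this subset.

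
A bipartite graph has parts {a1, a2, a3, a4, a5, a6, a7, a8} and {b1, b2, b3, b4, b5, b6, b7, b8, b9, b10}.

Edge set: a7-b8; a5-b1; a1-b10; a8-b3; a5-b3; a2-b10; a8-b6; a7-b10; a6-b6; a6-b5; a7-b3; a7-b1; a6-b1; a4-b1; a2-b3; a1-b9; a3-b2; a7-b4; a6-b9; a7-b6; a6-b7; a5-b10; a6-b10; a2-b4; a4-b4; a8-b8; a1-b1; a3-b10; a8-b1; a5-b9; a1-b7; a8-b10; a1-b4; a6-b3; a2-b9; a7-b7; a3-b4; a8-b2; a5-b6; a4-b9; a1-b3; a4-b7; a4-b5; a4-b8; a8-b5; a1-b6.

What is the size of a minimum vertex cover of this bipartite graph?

{a1, a2, a3, a4, a5, a6, a7, a8} is a vertex cover of size 8: every edge has an endpoint in this set.
No smaller cover exists because a1–b6, a2–b3, a3–b4, a4–b5, a5–b10, a6–b7, a7–b8, a8–b1 is a matching of size 8, and a cover must include an endpoint of each of these disjoint edges (König's theorem).

8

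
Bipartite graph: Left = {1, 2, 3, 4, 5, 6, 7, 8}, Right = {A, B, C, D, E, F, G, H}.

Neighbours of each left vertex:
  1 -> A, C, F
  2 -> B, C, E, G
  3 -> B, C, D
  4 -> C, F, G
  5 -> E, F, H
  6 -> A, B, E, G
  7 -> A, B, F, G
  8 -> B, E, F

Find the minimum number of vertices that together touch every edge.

8

The 8 edges 1–C, 2–E, 3–D, 4–G, 5–H, 6–A, 7–F, 8–B form a matching, so any vertex cover needs at least 8 vertices (one per matched edge).
Conversely {1, 2, 3, 4, 5, 6, 7, 8} meets every edge and has exactly 8 vertices, so 8 is optimal.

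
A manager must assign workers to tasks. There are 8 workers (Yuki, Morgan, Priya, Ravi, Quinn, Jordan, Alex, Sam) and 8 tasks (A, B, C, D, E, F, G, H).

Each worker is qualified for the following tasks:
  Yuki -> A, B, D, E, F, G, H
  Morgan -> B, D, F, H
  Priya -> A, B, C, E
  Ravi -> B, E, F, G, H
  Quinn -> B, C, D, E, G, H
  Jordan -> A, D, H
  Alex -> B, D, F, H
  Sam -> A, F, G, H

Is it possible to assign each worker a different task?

Yes

For example, pair Yuki→A, Morgan→B, Priya→C, Ravi→E, Quinn→G, Jordan→H, Alex→D, Sam→F.
All 8 workers are covered.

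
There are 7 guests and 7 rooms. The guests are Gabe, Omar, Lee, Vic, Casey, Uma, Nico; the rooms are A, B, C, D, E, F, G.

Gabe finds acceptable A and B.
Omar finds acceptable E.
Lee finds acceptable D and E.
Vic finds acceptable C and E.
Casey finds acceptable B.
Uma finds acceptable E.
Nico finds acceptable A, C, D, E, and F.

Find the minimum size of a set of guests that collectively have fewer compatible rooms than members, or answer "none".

2

Take S = {Omar, Uma}. Its neighbourhood is {E}, so |N(S)| = 1 < |S| = 2.
No single vertex violates Hall's condition since each has at least one neighbour, so 2 is the minimum.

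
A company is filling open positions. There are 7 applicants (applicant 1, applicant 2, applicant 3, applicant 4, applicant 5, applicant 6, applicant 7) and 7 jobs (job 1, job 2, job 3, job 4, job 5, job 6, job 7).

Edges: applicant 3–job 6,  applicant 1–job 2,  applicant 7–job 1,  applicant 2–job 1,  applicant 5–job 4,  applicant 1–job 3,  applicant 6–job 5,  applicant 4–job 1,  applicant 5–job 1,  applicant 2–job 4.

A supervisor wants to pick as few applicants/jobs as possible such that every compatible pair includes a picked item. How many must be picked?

5

The 5 edges applicant 1–job 2, applicant 2–job 4, applicant 3–job 6, applicant 4–job 1, applicant 6–job 5 form a matching, so any vertex cover needs at least 5 vertices (one per matched edge).
Conversely {applicant 1, applicant 3, applicant 6, job 1, job 4} meets every edge and has exactly 5 vertices, so 5 is optimal.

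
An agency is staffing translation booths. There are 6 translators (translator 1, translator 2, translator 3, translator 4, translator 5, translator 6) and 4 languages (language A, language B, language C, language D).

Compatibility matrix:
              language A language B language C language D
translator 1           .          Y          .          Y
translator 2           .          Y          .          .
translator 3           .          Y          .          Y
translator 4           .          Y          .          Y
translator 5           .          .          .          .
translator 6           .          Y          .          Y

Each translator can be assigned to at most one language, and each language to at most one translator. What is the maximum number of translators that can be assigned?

For example, pair translator 1–language D, translator 2–language B.
The set {translator 1, translator 2, translator 3, translator 4, translator 5, translator 6} has only 2 neighbours ({language B, language D}), so by Hall's theorem at most 2 of the 6 translators can be matched.

2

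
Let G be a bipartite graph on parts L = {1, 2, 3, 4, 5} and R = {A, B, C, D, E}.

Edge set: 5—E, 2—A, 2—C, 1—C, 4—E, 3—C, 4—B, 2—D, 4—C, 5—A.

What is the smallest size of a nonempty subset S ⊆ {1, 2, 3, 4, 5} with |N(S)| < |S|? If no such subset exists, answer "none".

Take S = {1, 3}. Its neighbourhood is {C}, so |N(S)| = 1 < |S| = 2.
No single vertex violates Hall's condition since each has at least one neighbour, so 2 is the minimum.

2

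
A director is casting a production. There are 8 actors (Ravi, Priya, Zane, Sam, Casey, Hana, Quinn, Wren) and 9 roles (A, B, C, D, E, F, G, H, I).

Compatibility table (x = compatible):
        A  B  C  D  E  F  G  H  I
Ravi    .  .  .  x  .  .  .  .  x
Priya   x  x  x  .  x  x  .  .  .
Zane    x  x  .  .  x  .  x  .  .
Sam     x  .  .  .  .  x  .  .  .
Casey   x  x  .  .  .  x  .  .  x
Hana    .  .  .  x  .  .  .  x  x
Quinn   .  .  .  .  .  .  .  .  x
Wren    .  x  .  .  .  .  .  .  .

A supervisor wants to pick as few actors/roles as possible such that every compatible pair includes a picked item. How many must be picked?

8

The 8 edges Ravi–D, Priya–E, Zane–G, Sam–A, Casey–F, Hana–H, Quinn–I, Wren–B form a matching, so any vertex cover needs at least 8 vertices (one per matched edge).
Conversely {Ravi, Priya, Zane, Sam, Casey, Hana, Quinn, Wren} meets every edge and has exactly 8 vertices, so 8 is optimal.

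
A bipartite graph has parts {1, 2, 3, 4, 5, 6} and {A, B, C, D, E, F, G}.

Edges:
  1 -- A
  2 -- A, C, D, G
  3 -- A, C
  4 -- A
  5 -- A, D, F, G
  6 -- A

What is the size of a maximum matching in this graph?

4

One maximum matching: 1–A, 2–G, 3–C, 5–F.
The set {1, 4, 6} has only 1 neighbour ({A}), so by Hall's theorem at most 4 of the 6 left vertices can be matched.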